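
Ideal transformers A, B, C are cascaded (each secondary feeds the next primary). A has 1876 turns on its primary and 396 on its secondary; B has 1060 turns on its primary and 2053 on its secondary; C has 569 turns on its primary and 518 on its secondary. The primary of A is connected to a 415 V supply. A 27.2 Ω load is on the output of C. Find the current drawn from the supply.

After A: V = 415.00 × 396/1876 = 87.601 V.
After B: V = 87.601 × 2053/1060 = 169.67 V.
After C: V = 169.67 × 518/569 = 154.46 V.
I_load = 154.46/27.2 = 5.6786 A, so P_out = 154.46 × 5.6786 = 877.11 W.
All ideal ⇒ P_in = P_out, so I_supply = 877.11/415 = 2.11 A.

I_supply ≈ 2.11 A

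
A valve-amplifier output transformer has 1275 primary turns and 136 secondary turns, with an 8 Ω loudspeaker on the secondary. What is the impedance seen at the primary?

Z_p = (N_p/N_s)² × Z_s = (1275/136)² × 8 = 703 Ω.

Z_p ≈ 703 Ω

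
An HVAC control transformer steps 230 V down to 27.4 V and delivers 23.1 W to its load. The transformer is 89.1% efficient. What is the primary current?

I_p ≈ 0.113 A

P_in = P_out/η = 23.1/0.891 = 25.926 W.
I_p = P_in/V_p = 25.926/230 = 0.113 A.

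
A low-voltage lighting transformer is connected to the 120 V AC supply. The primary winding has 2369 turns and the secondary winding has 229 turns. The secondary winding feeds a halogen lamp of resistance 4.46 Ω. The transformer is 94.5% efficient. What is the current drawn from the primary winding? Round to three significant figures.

I_p ≈ 0.266 A

V_s = 120 × 229/2369 = 11.600 V.
I_s = V_s/R = 11.600/4.46 = 2.6009 A.
P_out = V_s I_s = 11.600 × 2.6009 = 30.170 W.
P_in = P_out/η = 30.170/0.945 = 31.925 W.
I_p = P_in/V_p = 31.925/120 = 0.266 A.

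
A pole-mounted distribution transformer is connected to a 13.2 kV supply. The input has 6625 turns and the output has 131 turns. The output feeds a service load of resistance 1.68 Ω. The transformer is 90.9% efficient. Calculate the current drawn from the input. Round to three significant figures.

I_in ≈ 3.38 A

V_out = 13200 × 131/6625 = 261.01 V.
I_out = V_out/R = 261.01/1.68 = 155.36 A.
P_out = V_out I_out = 261.01 × 155.36 = 40552 W.
P_in = P_out/η = 40552/0.909 = 44611 W.
I_in = P_in/V_in = 44611/13200 = 3.38 A.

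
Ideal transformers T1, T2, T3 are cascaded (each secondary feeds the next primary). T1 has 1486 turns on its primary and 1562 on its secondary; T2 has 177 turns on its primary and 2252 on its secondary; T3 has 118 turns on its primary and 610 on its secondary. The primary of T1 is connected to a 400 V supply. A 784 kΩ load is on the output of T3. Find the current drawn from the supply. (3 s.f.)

Secondary of T1: V = 400.00 × 1562/1486 = 420.46 V.
Secondary of T2: V = 420.46 × 2252/177 = 5349.6 V.
Secondary of T3: V = 5349.6 × 610/118 = 27654 V.
I_load = 27654/784000 = 0.035274 A, so P_out = 27654 × 0.035274 = 975.47 W.
All ideal ⇒ P_in = P_out, so I_supply = 975.47/400 = 2.44 A.

I_supply ≈ 2.44 A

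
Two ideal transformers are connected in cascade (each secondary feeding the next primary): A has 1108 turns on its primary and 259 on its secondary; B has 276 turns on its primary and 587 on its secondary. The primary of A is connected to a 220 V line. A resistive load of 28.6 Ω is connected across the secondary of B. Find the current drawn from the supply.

After A: V = 220.00 × 259/1108 = 51.426 V.
After B: V = 51.426 × 587/276 = 109.37 V.
I_load = 109.37/28.6 = 3.8242 A, so P_out = 109.37 × 3.8242 = 418.27 W.
All ideal ⇒ P_in = P_out, so I_supply = 418.27/220 = 1.90 A.

I_supply ≈ 1.90 A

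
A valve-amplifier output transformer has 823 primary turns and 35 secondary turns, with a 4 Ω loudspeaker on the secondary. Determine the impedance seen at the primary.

Z_p = (N_p/N_s)² × Z_s = (823/35)² × 4 = 2210 Ω.

Z_p ≈ 2210 Ω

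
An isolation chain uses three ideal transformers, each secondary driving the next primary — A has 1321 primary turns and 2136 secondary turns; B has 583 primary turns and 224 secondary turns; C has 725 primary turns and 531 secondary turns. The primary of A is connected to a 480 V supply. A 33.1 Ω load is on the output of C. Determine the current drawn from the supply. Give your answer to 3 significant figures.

I_supply ≈ 3.00 A

Secondary of A: V = 480.00 × 2136/1321 = 776.14 V.
Secondary of B: V = 776.14 × 224/583 = 298.21 V.
Secondary of C: V = 298.21 × 531/725 = 218.41 V.
I_load = 218.41/33.1 = 6.5985 A, so P_out = 218.41 × 6.5985 = 1441.2 W.
All ideal ⇒ P_in = P_out, so I_supply = 1441.2/480 = 3.00 A.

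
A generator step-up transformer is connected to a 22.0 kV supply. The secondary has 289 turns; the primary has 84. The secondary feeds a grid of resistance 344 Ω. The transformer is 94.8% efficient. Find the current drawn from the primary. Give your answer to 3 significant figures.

I_p ≈ 799 A

V_s = 22000 × 289/84 = 75690 V.
I_s = V_s/R = 75690/344 = 220.03 A.
P_out = V_s I_s = 75690 × 220.03 = 1.6654×10^7 W.
P_in = P_out/η = 1.6654×10^7/0.948 = 1.7568×10^7 W.
I_p = P_in/V_p = 1.7568×10^7/22000 = 799 A.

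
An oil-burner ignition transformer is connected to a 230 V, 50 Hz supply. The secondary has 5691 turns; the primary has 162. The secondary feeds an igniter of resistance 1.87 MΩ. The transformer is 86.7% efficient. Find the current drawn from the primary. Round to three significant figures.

I_p ≈ 0.175 A

V_s = 230 × 5691/162 = 8079.8 V.
I_s = V_s/R = 8079.8/(1.87×10^6) = 0.0043208 A.
P_out = V_s I_s = 8079.8 × 0.0043208 = 34.911 W.
P_in = P_out/η = 34.911/0.867 = 40.266 W.
I_p = P_in/V_p = 40.266/230 = 0.175 A.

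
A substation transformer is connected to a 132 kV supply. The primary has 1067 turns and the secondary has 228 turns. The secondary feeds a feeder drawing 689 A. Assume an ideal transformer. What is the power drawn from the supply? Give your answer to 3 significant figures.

I_p = I_s × N_s/N_p = 689 × 228/1067 = 147.23 A.
P = V_p I_p = 132000 × 147.23 = 1.94×10^7 W.

P ≈ 1.94×10^7 W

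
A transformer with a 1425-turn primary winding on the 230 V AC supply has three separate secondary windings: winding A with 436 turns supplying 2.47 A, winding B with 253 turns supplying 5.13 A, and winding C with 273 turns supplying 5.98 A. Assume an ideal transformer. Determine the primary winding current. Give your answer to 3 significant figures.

I_p ≈ 2.81 A

V_A = 230 × 436/1425 = 70.372 V; V_B = 230 × 253/1425 = 40.835 V; V_C = 230 × 273/1425 = 44.063 V.
P_out = V_A I_A + V_B I_B + V_C I_C = 70.372×2.47 + 40.835×5.13 + 44.063×5.98 = 173.82 + 209.48 + 263.50 = 646.80 W.
Ideal ⇒ P_in = P_out, so I_p = P_out/V_p = 646.80/230 = 2.81 A.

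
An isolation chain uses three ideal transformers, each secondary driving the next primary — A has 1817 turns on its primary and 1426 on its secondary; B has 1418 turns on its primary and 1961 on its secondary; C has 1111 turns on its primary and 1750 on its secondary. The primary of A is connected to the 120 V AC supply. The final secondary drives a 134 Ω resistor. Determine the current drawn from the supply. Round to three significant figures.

After A: V = 120.00 × 1426/1817 = 94.177 V.
After B: V = 94.177 × 1961/1418 = 130.24 V.
After C: V = 130.24 × 1750/1111 = 205.15 V.
I_load = 205.15/134 = 1.5310 A, so P_out = 205.15 × 1.5310 = 314.08 W.
All ideal ⇒ P_in = P_out, so I_supply = 314.08/120 = 2.62 A.

I_supply ≈ 2.62 A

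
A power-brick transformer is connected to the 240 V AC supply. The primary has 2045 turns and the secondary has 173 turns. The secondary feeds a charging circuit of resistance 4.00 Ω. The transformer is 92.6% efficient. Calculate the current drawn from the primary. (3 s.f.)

V_s = 240 × 173/2045 = 20.303 V.
I_s = V_s/R = 20.303/4.00 = 5.0758 A.
P_out = V_s I_s = 20.303 × 5.0758 = 103.05 W.
P_in = P_out/η = 103.05/0.926 = 111.29 W.
I_p = P_in/V_p = 111.29/240 = 0.464 A.

I_p ≈ 0.464 A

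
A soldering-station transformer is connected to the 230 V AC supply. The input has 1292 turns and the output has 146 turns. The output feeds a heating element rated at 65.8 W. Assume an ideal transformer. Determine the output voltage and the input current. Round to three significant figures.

V_out ≈ 26.0 V, I_in ≈ 0.286 A

V_out = V_in × N_out/N_in = 230 × 146/1292 = 25.991 V.
I_out = P/V_out = 65.8/25.991 = 2.5317 A.
I_in = I_out × N_out/N_in = 2.5317 × 146/1292 = 0.286 A.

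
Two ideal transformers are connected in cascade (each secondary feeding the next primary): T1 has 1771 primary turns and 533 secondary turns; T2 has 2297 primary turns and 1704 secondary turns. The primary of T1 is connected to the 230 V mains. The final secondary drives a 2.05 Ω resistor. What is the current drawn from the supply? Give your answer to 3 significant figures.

Secondary of T1: V = 230.00 × 533/1771 = 69.221 V.
Secondary of T2: V = 69.221 × 1704/2297 = 51.351 V.
I_load = 51.351/2.05 = 25.049 A, so P_out = 51.351 × 25.049 = 1286.3 W.
All ideal ⇒ P_in = P_out, so I_supply = 1286.3/230 = 5.59 A.

I_supply ≈ 5.59 A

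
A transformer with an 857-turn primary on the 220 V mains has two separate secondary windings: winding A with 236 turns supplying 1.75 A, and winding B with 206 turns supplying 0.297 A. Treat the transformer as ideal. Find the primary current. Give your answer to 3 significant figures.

V_A = 220 × 236/857 = 60.583 V; V_B = 220 × 206/857 = 52.882 V.
P_out = V_A I_A + V_B I_B = 60.583×1.75 + 52.882×0.297 = 106.02 + 15.706 = 121.73 W.
Ideal ⇒ P_in = P_out, so I_p = P_out/V_p = 121.73/220 = 0.553 A.

I_p ≈ 0.553 A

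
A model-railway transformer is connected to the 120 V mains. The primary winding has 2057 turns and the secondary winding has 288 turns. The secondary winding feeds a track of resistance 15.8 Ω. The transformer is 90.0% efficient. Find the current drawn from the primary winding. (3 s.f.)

I_p ≈ 0.165 A

V_s = 120 × 288/2057 = 16.801 V.
I_s = V_s/R = 16.801/15.8 = 1.0634 A.
P_out = V_s I_s = 16.801 × 1.0634 = 17.866 W.
P_in = P_out/η = 17.866/0.900 = 19.851 W.
I_p = P_in/V_p = 19.851/120 = 0.165 A.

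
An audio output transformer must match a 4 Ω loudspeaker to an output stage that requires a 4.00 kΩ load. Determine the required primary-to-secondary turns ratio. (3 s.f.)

N_p/N_s ≈ 31.6

Z_p/Z_s = (N_p/N_s)², so N_p/N_s = √(4000/4) = √1000 = 31.6.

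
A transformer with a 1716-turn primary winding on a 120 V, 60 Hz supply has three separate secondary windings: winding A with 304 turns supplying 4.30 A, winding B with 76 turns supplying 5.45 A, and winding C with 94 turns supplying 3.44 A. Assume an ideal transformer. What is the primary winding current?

I_p ≈ 1.19 A

V_A = 120 × 304/1716 = 21.259 V; V_B = 120 × 76/1716 = 5.3147 V; V_C = 120 × 94/1716 = 6.5734 V.
P_out = V_A I_A + V_B I_B + V_C I_C = 21.259×4.30 + 5.3147×5.45 + 6.5734×3.44 = 91.413 + 28.965 + 22.613 = 142.99 W.
Ideal ⇒ P_in = P_out, so I_p = P_out/V_p = 142.99/120 = 1.19 A.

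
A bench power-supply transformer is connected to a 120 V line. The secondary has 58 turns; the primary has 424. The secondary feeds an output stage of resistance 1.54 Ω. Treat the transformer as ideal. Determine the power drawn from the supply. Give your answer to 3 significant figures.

P ≈ 175 W

V_s = V_p × N_s/N_p = 120 × 58/424 = 16.415 V.
I_s = V_s/R = 16.415/1.54 = 10.659 A.
I_p = I_s × N_s/N_p = 10.659 × 58/424 = 1.4581 A.
P = V_p I_p = 120 × 1.4581 = 175 W.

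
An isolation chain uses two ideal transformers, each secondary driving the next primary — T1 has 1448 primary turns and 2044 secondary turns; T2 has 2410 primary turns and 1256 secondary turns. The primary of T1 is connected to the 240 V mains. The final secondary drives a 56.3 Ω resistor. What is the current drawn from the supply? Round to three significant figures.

I_supply ≈ 2.31 A

Secondary of T1: V = 240.00 × 2044/1448 = 338.78 V.
Secondary of T2: V = 338.78 × 1256/2410 = 176.56 V.
I_load = 176.56/56.3 = 3.1361 A, so P_out = 176.56 × 3.1361 = 553.71 W.
All ideal ⇒ P_in = P_out, so I_supply = 553.71/240 = 2.31 A.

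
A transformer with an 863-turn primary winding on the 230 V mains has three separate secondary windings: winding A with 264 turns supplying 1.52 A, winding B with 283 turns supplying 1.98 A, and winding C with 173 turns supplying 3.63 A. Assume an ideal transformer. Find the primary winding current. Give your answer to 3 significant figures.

I_p ≈ 1.84 A

V_A = 230 × 264/863 = 70.359 V; V_B = 230 × 283/863 = 75.423 V; V_C = 230 × 173/863 = 46.107 V.
P_out = V_A I_A + V_B I_B + V_C I_C = 70.359×1.52 + 75.423×1.98 + 46.107×3.63 = 106.95 + 149.34 + 167.37 = 423.65 W.
Ideal ⇒ P_in = P_out, so I_p = P_out/V_p = 423.65/230 = 1.84 A.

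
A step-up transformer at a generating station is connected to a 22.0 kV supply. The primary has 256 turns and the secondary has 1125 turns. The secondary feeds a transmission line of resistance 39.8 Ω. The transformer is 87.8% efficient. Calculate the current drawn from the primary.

V_s = 22000 × 1125/256 = 96680 V.
I_s = V_s/R = 96680/39.8 = 2429.1 A.
P_out = V_s I_s = 96680 × 2429.1 = 2.3485×10^8 W.
P_in = P_out/η = 2.3485×10^8/0.878 = 2.6748×10^8 W.
I_p = P_in/V_p = 2.6748×10^8/22000 = 12200 A.

I_p ≈ 12200 A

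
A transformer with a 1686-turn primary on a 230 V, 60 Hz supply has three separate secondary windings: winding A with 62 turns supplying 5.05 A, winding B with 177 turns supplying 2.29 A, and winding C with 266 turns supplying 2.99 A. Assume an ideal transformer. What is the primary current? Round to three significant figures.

I_p ≈ 0.898 A

V_A = 230 × 62/1686 = 8.4579 V; V_B = 230 × 177/1686 = 24.146 V; V_C = 230 × 266/1686 = 36.287 V.
P_out = V_A I_A + V_B I_B + V_C I_C = 8.4579×5.05 + 24.146×2.29 + 36.287×2.99 = 42.712 + 55.294 + 108.50 = 206.50 W.
Ideal ⇒ P_in = P_out, so I_p = P_out/V_p = 206.50/230 = 0.898 A.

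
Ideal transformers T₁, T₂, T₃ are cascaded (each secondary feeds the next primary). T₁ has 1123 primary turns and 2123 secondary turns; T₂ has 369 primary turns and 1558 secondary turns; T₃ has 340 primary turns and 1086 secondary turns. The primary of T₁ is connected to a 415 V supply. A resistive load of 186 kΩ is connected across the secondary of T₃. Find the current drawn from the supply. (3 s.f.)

Secondary of T₁: V = 415.00 × 2123/1123 = 784.55 V.
Secondary of T₂: V = 784.55 × 1558/369 = 3312.5 V.
Secondary of T₃: V = 3312.5 × 1086/340 = 10581 V.
I_load = 10581/186000 = 0.056885 A, so P_out = 10581 × 0.056885 = 601.88 W.
All ideal ⇒ P_in = P_out, so I_supply = 601.88/415 = 1.45 A.

I_supply ≈ 1.45 A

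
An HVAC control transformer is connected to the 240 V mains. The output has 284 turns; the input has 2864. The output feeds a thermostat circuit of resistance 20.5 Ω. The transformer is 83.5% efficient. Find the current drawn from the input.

I_in ≈ 0.138 A

V_out = 240 × 284/2864 = 23.799 V.
I_out = V_out/R = 23.799/20.5 = 1.1609 A.
P_out = V_out I_out = 23.799 × 1.1609 = 27.629 W.
P_in = P_out/η = 27.629/0.835 = 33.088 W.
I_in = P_in/V_in = 33.088/240 = 0.138 A.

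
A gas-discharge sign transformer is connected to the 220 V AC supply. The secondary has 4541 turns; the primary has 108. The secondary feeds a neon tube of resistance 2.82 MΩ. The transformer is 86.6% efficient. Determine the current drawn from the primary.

I_p ≈ 0.159 A

V_s = 220 × 4541/108 = 9250.2 V.
I_s = V_s/R = 9250.2/(2.82×10^6) = 0.0032802 A.
P_out = V_s I_s = 9250.2 × 0.0032802 = 30.343 W.
P_in = P_out/η = 30.343/0.866 = 35.038 W.
I_p = P_in/V_p = 35.038/220 = 0.159 A.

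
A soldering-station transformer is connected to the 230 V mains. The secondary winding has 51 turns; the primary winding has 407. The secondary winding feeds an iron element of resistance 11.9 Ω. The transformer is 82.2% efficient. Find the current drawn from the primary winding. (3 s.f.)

V_s = 230 × 51/407 = 28.821 V.
I_s = V_s/R = 28.821/11.9 = 2.4219 A.
P_out = V_s I_s = 28.821 × 2.4219 = 69.801 W.
P_in = P_out/η = 69.801/0.822 = 84.916 W.
I_p = P_in/V_p = 84.916/230 = 0.369 A.

I_p ≈ 0.369 A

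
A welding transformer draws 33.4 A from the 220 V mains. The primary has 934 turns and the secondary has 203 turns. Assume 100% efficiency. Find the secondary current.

I_s/I_p = N_p/N_s, so I_s = 33.4 × 934/203 = 154 A.

I_s ≈ 154 A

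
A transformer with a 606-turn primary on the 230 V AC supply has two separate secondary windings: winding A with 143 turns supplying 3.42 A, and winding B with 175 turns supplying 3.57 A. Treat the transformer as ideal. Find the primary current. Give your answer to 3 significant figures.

I_p ≈ 1.84 A

V_A = 230 × 143/606 = 54.274 V; V_B = 230 × 175/606 = 66.419 V.
P_out = V_A I_A + V_B I_B = 54.274×3.42 + 66.419×3.57 = 185.62 + 237.12 = 422.73 W.
Ideal ⇒ P_in = P_out, so I_p = P_out/V_p = 422.73/230 = 1.84 A.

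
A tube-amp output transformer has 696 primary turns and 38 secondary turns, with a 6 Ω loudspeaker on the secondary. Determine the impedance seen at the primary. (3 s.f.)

Z_p ≈ 2010 Ω

Z_p = (N_p/N_s)² × Z_s = (696/38)² × 6 = 2010 Ω.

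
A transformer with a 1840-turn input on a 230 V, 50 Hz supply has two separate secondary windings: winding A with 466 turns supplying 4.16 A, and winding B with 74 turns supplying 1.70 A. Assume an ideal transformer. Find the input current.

I_in ≈ 1.12 A

V_A = 230 × 466/1840 = 58.250 V; V_B = 230 × 74/1840 = 9.2500 V.
P_out = V_A I_A + V_B I_B = 58.250×4.16 + 9.2500×1.70 = 242.32 + 15.725 = 258.05 W.
Ideal ⇒ P_in = P_out, so I_in = P_out/V_in = 258.05/230 = 1.12 A.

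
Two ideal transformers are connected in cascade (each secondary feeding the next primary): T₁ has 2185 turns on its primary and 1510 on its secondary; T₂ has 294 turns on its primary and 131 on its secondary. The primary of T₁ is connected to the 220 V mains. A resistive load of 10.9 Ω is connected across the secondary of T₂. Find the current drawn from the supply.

Secondary of T₁: V = 220.00 × 1510/2185 = 152.04 V.
Secondary of T₂: V = 152.04 × 131/294 = 67.744 V.
I_load = 67.744/10.9 = 6.2151 A, so P_out = 67.744 × 6.2151 = 421.03 W.
All ideal ⇒ P_in = P_out, so I_supply = 421.03/220 = 1.91 A.

I_supply ≈ 1.91 A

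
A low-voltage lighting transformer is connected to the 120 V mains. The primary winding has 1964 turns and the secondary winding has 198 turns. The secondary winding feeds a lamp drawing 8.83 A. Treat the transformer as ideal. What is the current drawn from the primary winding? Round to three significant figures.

I_p ≈ 0.890 A

For an ideal transformer I_p N_p = I_s N_s, so I_p = 8.83 × 198/1964 = 0.890 A.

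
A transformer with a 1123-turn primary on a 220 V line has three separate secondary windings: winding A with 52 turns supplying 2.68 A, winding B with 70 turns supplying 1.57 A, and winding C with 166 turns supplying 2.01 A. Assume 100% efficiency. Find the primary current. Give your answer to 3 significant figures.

V_A = 220 × 52/1123 = 10.187 V; V_B = 220 × 70/1123 = 13.713 V; V_C = 220 × 166/1123 = 32.520 V.
P_out = V_A I_A + V_B I_B + V_C I_C = 10.187×2.68 + 13.713×1.57 + 32.520×2.01 = 27.301 + 21.530 + 65.365 = 114.20 W.
Ideal ⇒ P_in = P_out, so I_p = P_out/V_p = 114.20/220 = 0.519 A.

I_p ≈ 0.519 A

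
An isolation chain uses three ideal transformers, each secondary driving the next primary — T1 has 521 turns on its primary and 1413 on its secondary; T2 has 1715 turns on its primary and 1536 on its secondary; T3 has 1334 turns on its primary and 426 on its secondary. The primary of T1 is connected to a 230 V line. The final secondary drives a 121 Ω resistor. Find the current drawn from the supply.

I_supply ≈ 1.14 A

Secondary of T1: V = 230.00 × 1413/521 = 623.78 V.
Secondary of T2: V = 623.78 × 1536/1715 = 558.68 V.
Secondary of T3: V = 558.68 × 426/1334 = 178.41 V.
I_load = 178.41/121 = 1.4744 A, so P_out = 178.41 × 1.4744 = 263.05 W.
All ideal ⇒ P_in = P_out, so I_supply = 263.05/230 = 1.14 A.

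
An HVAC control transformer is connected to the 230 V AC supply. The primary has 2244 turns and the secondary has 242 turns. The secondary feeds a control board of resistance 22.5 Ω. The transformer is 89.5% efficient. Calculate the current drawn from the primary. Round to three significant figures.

V_s = 230 × 242/2244 = 24.804 V.
I_s = V_s/R = 24.804/22.5 = 1.1024 A.
P_out = V_s I_s = 24.804 × 1.1024 = 27.344 W.
P_in = P_out/η = 27.344/0.895 = 30.552 W.
I_p = P_in/V_p = 30.552/230 = 0.133 A.

I_p ≈ 0.133 A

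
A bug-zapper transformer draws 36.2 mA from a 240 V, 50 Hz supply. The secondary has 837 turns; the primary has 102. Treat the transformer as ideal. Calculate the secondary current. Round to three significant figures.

I_s ≈ 0.00441 A

I_s/I_p = N_p/N_s, so I_s = 0.0362 × 102/837 = 0.00441 A.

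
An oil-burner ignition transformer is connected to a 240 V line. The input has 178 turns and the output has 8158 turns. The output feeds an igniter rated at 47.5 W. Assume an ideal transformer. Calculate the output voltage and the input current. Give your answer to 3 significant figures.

V_out = V_in × N_out/N_in = 240 × 8158/178 = 11000 V.
I_out = P/V_out = 47.5/11000 = 0.0043184 A.
I_in = I_out × N_out/N_in = 0.0043184 × 8158/178 = 0.198 A.

V_out ≈ 11000 V, I_in ≈ 0.198 A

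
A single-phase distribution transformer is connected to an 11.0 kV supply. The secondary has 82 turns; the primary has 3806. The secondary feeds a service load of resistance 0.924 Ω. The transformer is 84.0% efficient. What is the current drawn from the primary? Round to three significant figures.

I_p ≈ 6.58 A

V_s = 11000 × 82/3806 = 236.99 V.
I_s = V_s/R = 236.99/0.924 = 256.49 A.
P_out = V_s I_s = 236.99 × 256.49 = 60786 W.
P_in = P_out/η = 60786/0.840 = 72364 W.
I_p = P_in/V_p = 72364/11000 = 6.58 A.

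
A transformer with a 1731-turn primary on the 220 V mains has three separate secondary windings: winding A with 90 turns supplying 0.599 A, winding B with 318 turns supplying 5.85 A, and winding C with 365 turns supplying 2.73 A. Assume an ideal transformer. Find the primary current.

V_A = 220 × 90/1731 = 11.438 V; V_B = 220 × 318/1731 = 40.416 V; V_C = 220 × 365/1731 = 46.389 V.
P_out = V_A I_A + V_B I_B + V_C I_C = 11.438×0.599 + 40.416×5.85 + 46.389×2.73 = 6.8516 + 236.43 + 126.64 = 369.93 W.
Ideal ⇒ P_in = P_out, so I_p = P_out/V_p = 369.93/220 = 1.68 A.

I_p ≈ 1.68 A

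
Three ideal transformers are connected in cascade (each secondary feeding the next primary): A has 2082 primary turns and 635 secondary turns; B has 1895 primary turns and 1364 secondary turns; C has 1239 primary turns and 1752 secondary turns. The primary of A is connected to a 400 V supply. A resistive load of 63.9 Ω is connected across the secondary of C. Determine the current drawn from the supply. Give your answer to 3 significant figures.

I_supply ≈ 0.603 A

After A: V = 400.00 × 635/2082 = 122.00 V.
After B: V = 122.00 × 1364/1895 = 87.813 V.
After C: V = 87.813 × 1752/1239 = 124.17 V.
I_load = 124.17/63.9 = 1.9432 A, so P_out = 124.17 × 1.9432 = 241.29 W.
All ideal ⇒ P_in = P_out, so I_supply = 241.29/400 = 0.603 A.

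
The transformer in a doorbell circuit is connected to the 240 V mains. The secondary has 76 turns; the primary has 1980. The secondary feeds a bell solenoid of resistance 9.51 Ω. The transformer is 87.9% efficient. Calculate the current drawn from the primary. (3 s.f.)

I_p ≈ 0.0423 A

V_s = 240 × 76/1980 = 9.2121 V.
I_s = V_s/R = 9.2121/9.51 = 0.96868 A.
P_out = V_s I_s = 9.2121 × 0.96868 = 8.9236 W.
P_in = P_out/η = 8.9236/0.879 = 10.152 W.
I_p = P_in/V_p = 10.152/240 = 0.0423 A.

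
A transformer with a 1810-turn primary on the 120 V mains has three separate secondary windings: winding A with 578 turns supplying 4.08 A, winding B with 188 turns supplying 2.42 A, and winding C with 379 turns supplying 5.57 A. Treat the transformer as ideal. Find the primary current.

V_A = 120 × 578/1810 = 38.320 V; V_B = 120 × 188/1810 = 12.464 V; V_C = 120 × 379/1810 = 25.127 V.
P_out = V_A I_A + V_B I_B + V_C I_C = 38.320×4.08 + 12.464×2.42 + 25.127×5.57 = 156.35 + 30.163 + 139.96 = 326.47 W.
Ideal ⇒ P_in = P_out, so I_p = P_out/V_p = 326.47/120 = 2.72 A.

I_p ≈ 2.72 A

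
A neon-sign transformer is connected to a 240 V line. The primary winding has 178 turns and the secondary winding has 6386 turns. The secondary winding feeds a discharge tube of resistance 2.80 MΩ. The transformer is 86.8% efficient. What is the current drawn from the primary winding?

I_p ≈ 0.127 A

V_s = 240 × 6386/178 = 8610.3 V.
I_s = V_s/R = 8610.3/(2.80×10^6) = 0.0030751 A.
P_out = V_s I_s = 8610.3 × 0.0030751 = 26.478 W.
P_in = P_out/η = 26.478/0.868 = 30.504 W.
I_p = P_in/V_p = 30.504/240 = 0.127 A.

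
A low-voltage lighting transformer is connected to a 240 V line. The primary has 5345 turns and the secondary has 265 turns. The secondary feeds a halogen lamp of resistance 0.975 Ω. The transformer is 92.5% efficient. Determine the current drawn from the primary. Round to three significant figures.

I_p ≈ 0.654 A

V_s = 240 × 265/5345 = 11.899 V.
I_s = V_s/R = 11.899/0.975 = 12.204 A.
P_out = V_s I_s = 11.899 × 12.204 = 145.22 W.
P_in = P_out/η = 145.22/0.925 = 156.99 W.
I_p = P_in/V_p = 156.99/240 = 0.654 A.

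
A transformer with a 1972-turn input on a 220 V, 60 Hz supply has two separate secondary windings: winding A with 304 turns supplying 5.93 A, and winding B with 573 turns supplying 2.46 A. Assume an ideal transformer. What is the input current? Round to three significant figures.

V_A = 220 × 304/1972 = 33.915 V; V_B = 220 × 573/1972 = 63.925 V.
P_out = V_A I_A + V_B I_B = 33.915×5.93 + 63.925×2.46 = 201.11 + 157.26 = 358.37 W.
Ideal ⇒ P_in = P_out, so I_in = P_out/V_in = 358.37/220 = 1.63 A.

I_in ≈ 1.63 A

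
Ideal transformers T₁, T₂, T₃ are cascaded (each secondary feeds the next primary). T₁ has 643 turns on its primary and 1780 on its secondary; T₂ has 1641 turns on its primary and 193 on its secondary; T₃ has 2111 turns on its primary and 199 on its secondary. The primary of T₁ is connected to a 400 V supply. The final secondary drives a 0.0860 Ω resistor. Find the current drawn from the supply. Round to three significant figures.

Secondary of T₁: V = 400.00 × 1780/643 = 1107.3 V.
Secondary of T₂: V = 1107.3 × 193/1641 = 130.23 V.
Secondary of T₃: V = 130.23 × 199/2111 = 12.277 V.
I_load = 12.277/0.0860 = 142.75 A, so P_out = 12.277 × 142.75 = 1752.5 W.
All ideal ⇒ P_in = P_out, so I_supply = 1752.5/400 = 4.38 A.

I_supply ≈ 4.38 A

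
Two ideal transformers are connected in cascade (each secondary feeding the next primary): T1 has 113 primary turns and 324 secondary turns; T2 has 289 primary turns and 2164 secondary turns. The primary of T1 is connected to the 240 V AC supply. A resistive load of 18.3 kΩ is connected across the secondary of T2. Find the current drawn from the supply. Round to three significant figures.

I_supply ≈ 6.05 A

After T1: V = 240.00 × 324/113 = 688.14 V.
After T2: V = 688.14 × 2164/289 = 5152.7 V.
I_load = 5152.7/18300 = 0.28157 A, so P_out = 5152.7 × 0.28157 = 1450.9 W.
All ideal ⇒ P_in = P_out, so I_supply = 1450.9/240 = 6.05 A.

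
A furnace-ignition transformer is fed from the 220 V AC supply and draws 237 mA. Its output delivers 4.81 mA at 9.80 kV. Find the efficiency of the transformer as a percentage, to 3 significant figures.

η ≈ 90.4%

P_in = 220 × 0.237 = 52.1400 W.
P_out = 9800 × 0.00481 = 47.1380 W.
η = P_out/P_in = 47.1380/52.1400 = 0.904.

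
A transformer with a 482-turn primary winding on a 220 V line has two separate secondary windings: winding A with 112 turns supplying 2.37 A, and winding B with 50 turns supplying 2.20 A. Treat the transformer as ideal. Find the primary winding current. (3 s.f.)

V_A = 220 × 112/482 = 51.120 V; V_B = 220 × 50/482 = 22.822 V.
P_out = V_A I_A + V_B I_B = 51.120×2.37 + 22.822×2.20 = 121.16 + 50.207 = 171.36 W.
Ideal ⇒ P_in = P_out, so I_p = P_out/V_p = 171.36/220 = 0.779 A.

I_p ≈ 0.779 A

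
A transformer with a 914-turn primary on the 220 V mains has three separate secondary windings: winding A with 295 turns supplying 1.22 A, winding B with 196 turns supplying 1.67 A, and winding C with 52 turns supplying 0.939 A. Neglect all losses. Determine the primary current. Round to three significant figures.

V_A = 220 × 295/914 = 71.007 V; V_B = 220 × 196/914 = 47.177 V; V_C = 220 × 52/914 = 12.516 V.
P_out = V_A I_A + V_B I_B + V_C I_C = 71.007×1.22 + 47.177×1.67 + 12.516×0.939 = 86.628 + 78.786 + 11.753 = 177.17 W.
Ideal ⇒ P_in = P_out, so I_p = P_out/V_p = 177.17/220 = 0.805 A.

I_p ≈ 0.805 A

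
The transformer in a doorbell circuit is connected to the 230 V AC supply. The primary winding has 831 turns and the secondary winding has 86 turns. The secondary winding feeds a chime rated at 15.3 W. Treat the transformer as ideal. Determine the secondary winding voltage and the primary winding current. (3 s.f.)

V_s ≈ 23.8 V, I_p ≈ 0.0665 A

V_s = V_p × N_s/N_p = 230 × 86/831 = 23.803 V.
I_s = P/V_s = 15.3/23.803 = 0.64279 A.
I_p = I_s × N_s/N_p = 0.64279 × 86/831 = 0.0665 A.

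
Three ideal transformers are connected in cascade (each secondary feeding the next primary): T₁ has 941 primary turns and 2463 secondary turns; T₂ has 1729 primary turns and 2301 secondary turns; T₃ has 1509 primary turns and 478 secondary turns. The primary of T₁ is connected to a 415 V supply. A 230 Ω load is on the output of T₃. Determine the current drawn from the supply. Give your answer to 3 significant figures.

I_supply ≈ 2.20 A

After T₁: V = 415.00 × 2463/941 = 1086.2 V.
After T₂: V = 1086.2 × 2301/1729 = 1445.6 V.
After T₃: V = 1445.6 × 478/1509 = 457.91 V.
I_load = 457.91/230 = 1.9909 A, so P_out = 457.91 × 1.9909 = 911.67 W.
All ideal ⇒ P_in = P_out, so I_supply = 911.67/415 = 2.20 A.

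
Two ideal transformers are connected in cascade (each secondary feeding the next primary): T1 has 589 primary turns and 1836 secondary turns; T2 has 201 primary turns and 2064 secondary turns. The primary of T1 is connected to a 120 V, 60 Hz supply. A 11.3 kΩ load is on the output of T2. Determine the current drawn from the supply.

Secondary of T1: V = 120.00 × 1836/589 = 374.06 V.
Secondary of T2: V = 374.06 × 2064/201 = 3841.1 V.
I_load = 3841.1/11300 = 0.33992 A, so P_out = 3841.1 × 0.33992 = 1305.6 W.
All ideal ⇒ P_in = P_out, so I_supply = 1305.6/120 = 10.9 A.

I_supply ≈ 10.9 A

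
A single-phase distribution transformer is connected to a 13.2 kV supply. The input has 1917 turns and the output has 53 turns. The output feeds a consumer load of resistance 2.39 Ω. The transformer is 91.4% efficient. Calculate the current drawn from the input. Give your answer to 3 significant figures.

V_out = 13200 × 53/1917 = 364.95 V.
I_out = V_out/R = 364.95/2.39 = 152.70 A.
P_out = V_out I_out = 364.95 × 152.70 = 55726 W.
P_in = P_out/η = 55726/0.914 = 60969 W.
I_in = P_in/V_in = 60969/13200 = 4.62 A.

I_in ≈ 4.62 A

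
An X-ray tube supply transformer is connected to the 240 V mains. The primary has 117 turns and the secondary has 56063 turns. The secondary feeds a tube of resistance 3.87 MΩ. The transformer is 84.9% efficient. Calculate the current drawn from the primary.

V_s = 240 × 56063/117 = 115000 V.
I_s = V_s/R = 115000/(3.87×10^6) = 0.029716 A.
P_out = V_s I_s = 115000 × 0.029716 = 3417.4 W.
P_in = P_out/η = 3417.4/0.849 = 4025.2 W.
I_p = P_in/V_p = 4025.2/240 = 16.8 A.

I_p ≈ 16.8 A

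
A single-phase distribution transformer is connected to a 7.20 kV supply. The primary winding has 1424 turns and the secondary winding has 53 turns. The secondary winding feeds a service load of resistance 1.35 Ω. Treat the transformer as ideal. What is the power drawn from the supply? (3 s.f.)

V_s = V_p × N_s/N_p = 7200 × 53/1424 = 267.98 V.
I_s = V_s/R = 267.98/1.35 = 198.50 A.
I_p = I_s × N_s/N_p = 198.50 × 53/1424 = 7.3881 A.
P = V_p I_p = 7200 × 7.3881 = 53200 W.

P ≈ 53200 W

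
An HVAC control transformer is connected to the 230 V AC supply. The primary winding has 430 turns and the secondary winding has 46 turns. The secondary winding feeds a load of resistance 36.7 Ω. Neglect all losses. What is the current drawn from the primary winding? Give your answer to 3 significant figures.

V_s = V_p × N_s/N_p = 230 × 46/430 = 24.605 V.
I_s = V_s/R = 24.605/36.7 = 0.67043 A.
For an ideal transformer I_p N_p = I_s N_s, so I_p = 0.67043 × 46/430 = 0.0717 A.

I_p ≈ 0.0717 A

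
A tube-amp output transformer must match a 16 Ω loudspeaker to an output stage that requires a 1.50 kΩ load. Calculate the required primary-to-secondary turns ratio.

N_p/N_s ≈ 9.68

Z_p/Z_s = (N_p/N_s)², so N_p/N_s = √(1500/16) = √93.8 = 9.68.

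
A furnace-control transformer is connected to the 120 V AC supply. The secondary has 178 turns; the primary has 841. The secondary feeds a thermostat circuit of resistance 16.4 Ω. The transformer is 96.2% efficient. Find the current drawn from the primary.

I_p ≈ 0.341 A

V_s = 120 × 178/841 = 25.398 V.
I_s = V_s/R = 25.398/16.4 = 1.5487 A.
P_out = V_s I_s = 25.398 × 1.5487 = 39.334 W.
P_in = P_out/η = 39.334/0.962 = 40.888 W.
I_p = P_in/V_p = 40.888/120 = 0.341 A.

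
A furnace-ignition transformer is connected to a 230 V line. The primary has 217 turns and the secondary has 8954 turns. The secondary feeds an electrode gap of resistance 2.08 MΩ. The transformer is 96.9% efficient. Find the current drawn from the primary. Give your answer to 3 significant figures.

V_s = 230 × 8954/217 = 9490.4 V.
I_s = V_s/R = 9490.4/(2.08×10^6) = 0.0045627 A.
P_out = V_s I_s = 9490.4 × 0.0045627 = 43.302 W.
P_in = P_out/η = 43.302/0.969 = 44.687 W.
I_p = P_in/V_p = 44.687/230 = 0.194 A.

I_p ≈ 0.194 A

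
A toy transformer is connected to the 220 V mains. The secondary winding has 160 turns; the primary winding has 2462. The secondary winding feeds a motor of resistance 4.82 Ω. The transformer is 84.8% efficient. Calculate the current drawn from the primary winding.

I_p ≈ 0.227 A

V_s = 220 × 160/2462 = 14.297 V.
I_s = V_s/R = 14.297/4.82 = 2.9662 A.
P_out = V_s I_s = 14.297 × 2.9662 = 42.409 W.
P_in = P_out/η = 42.409/0.848 = 50.011 W.
I_p = P_in/V_p = 50.011/220 = 0.227 A.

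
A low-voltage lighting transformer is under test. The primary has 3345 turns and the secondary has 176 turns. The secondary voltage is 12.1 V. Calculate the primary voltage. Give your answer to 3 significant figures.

V_p/V_s = N_p/N_s, so V_p = 12.1 × 3345/176 = 230 V.

V_p ≈ 230 V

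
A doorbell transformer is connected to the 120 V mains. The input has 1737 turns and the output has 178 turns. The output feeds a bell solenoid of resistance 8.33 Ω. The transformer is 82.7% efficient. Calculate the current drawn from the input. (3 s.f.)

I_in ≈ 0.183 A

V_out = 120 × 178/1737 = 12.297 V.
I_out = V_out/R = 12.297/8.33 = 1.4762 A.
P_out = V_out I_out = 12.297 × 1.4762 = 18.153 W.
P_in = P_out/η = 18.153/0.827 = 21.951 W.
I_in = P_in/V_in = 21.951/120 = 0.183 A.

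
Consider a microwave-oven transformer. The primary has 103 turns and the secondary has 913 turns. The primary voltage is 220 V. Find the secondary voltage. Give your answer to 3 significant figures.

V_s/V_p = N_s/N_p, so V_s = 220 × 913/103 = 1950 V.

V_s ≈ 1950 V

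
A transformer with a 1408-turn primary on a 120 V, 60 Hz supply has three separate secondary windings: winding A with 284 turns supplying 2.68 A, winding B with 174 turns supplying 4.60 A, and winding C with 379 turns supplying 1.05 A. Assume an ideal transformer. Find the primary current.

I_p ≈ 1.39 A

V_A = 120 × 284/1408 = 24.205 V; V_B = 120 × 174/1408 = 14.830 V; V_C = 120 × 379/1408 = 32.301 V.
P_out = V_A I_A + V_B I_B + V_C I_C = 24.205×2.68 + 14.830×4.60 + 32.301×1.05 = 64.868 + 68.216 + 33.916 = 167.00 W.
Ideal ⇒ P_in = P_out, so I_p = P_out/V_p = 167.00/120 = 1.39 A.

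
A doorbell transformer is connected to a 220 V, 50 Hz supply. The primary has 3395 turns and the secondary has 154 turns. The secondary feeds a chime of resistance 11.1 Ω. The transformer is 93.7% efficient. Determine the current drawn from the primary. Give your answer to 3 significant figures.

I_p ≈ 0.0435 A

V_s = 220 × 154/3395 = 9.9794 V.
I_s = V_s/R = 9.9794/11.1 = 0.89904 A.
P_out = V_s I_s = 9.9794 × 0.89904 = 8.9719 W.
P_in = P_out/η = 8.9719/0.937 = 9.5751 W.
I_p = P_in/V_p = 9.5751/220 = 0.0435 A.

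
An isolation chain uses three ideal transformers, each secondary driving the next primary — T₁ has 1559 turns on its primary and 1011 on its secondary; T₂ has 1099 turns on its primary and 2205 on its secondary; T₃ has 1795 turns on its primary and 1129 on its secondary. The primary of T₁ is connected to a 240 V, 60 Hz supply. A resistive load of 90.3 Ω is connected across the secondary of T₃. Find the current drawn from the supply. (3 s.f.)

I_supply ≈ 1.78 A

Secondary of T₁: V = 240.00 × 1011/1559 = 155.64 V.
Secondary of T₂: V = 155.64 × 2205/1099 = 312.27 V.
Secondary of T₃: V = 312.27 × 1129/1795 = 196.41 V.
I_load = 196.41/90.3 = 2.1750 A, so P_out = 196.41 × 2.1750 = 427.19 W.
All ideal ⇒ P_in = P_out, so I_supply = 427.19/240 = 1.78 A.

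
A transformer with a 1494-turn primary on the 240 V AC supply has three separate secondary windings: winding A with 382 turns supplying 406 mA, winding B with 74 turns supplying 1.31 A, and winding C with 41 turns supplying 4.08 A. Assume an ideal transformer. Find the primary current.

I_p ≈ 0.281 A

V_A = 240 × 382/1494 = 61.365 V; V_B = 240 × 74/1494 = 11.888 V; V_C = 240 × 41/1494 = 6.5863 V.
P_out = V_A I_A + V_B I_B + V_C I_C = 61.365×0.406 + 11.888×1.31 + 6.5863×4.08 = 24.914 + 15.573 + 26.872 = 67.359 W.
Ideal ⇒ P_in = P_out, so I_p = P_out/V_p = 67.359/240 = 0.281 A.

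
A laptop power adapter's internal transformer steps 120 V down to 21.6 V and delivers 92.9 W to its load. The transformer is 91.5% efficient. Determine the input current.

I_in ≈ 0.846 A

P_in = P_out/η = 92.9/0.915 = 101.53 W.
I_in = P_in/V_in = 101.53/120 = 0.846 A.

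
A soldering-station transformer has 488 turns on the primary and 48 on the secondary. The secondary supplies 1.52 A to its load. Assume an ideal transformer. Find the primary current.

I_p ≈ 0.150 A

For an ideal transformer I_p/I_s = N_s/N_p, so I_p = 1.52 × 48/488 = 0.150 A.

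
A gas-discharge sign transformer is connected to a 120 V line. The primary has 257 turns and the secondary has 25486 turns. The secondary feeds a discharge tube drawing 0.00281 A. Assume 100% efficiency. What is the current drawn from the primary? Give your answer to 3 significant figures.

I_p ≈ 0.279 A

For an ideal transformer I_p N_p = I_s N_s, so I_p = 0.00281 × 25486/257 = 0.279 A.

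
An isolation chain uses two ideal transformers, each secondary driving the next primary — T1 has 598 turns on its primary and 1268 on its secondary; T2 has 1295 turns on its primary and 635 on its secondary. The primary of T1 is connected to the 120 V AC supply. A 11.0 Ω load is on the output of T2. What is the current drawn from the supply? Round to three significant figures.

After T1: V = 120.00 × 1268/598 = 254.45 V.
After T2: V = 254.45 × 635/1295 = 124.77 V.
I_load = 124.77/11.0 = 11.343 A, so P_out = 124.77 × 11.343 = 1415.2 W.
All ideal ⇒ P_in = P_out, so I_supply = 1415.2/120 = 11.8 A.

I_supply ≈ 11.8 A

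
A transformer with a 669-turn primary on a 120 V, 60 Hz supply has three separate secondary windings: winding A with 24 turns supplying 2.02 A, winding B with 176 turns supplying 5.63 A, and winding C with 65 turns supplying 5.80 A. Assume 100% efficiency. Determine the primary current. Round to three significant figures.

I_p ≈ 2.12 A

V_A = 120 × 24/669 = 4.3049 V; V_B = 120 × 176/669 = 31.570 V; V_C = 120 × 65/669 = 11.659 V.
P_out = V_A I_A + V_B I_B + V_C I_C = 4.3049×2.02 + 31.570×5.63 + 11.659×5.80 = 8.6960 + 177.74 + 67.623 = 254.06 W.
Ideal ⇒ P_in = P_out, so I_p = P_out/V_p = 254.06/120 = 2.12 A.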